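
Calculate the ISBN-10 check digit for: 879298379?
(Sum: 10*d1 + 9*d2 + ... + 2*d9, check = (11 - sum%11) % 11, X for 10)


Weighted sum: 374
374 mod 11 = 0

Check digit: 0


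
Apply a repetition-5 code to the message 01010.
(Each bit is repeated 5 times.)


Each bit -> 5 copies

0000011111000001111100000


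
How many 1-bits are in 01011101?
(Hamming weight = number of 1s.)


Counting 1s in 01011101

5


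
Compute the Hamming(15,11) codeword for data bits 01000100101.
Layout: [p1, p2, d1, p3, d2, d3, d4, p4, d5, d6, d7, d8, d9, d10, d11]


Parity bits: p1=1, p2=0, p3=1, p4=1

100110010100101


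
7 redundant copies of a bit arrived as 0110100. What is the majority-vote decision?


Ones: 3 out of 7
Threshold: 4

0 (3/7 voted 1)


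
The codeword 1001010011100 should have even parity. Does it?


Number of 1s: 6

Yes, parity is correct (6 ones)


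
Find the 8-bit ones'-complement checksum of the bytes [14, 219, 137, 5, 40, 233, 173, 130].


Sum = 951 mod 256 = 183
Complement = 72

72


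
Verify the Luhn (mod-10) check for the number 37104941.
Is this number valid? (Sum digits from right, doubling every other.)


Luhn sum = 41
41 mod 10 = 1

Invalid (Luhn sum mod 10 = 1)


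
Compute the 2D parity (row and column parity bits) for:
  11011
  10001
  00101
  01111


Row parities: 0000
Column parities: 00000

Row P: 0000, Col P: 00000, Corner: 0


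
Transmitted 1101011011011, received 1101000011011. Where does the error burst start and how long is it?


XOR: 0000011000000

Burst at position 5, length 2


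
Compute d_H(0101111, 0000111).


XOR: 0101000
Count of 1s: 2

2


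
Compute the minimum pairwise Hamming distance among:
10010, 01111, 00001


Comparing all pairs, minimum distance: 3
Can detect 2 errors, correct 1 errors

3


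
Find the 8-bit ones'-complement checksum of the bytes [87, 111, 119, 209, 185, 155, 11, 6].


Sum = 883 mod 256 = 115
Complement = 140

140


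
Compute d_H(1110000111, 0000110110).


XOR: 1110110001
Count of 1s: 6

6


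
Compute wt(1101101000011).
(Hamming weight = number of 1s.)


Counting 1s in 1101101000011

7


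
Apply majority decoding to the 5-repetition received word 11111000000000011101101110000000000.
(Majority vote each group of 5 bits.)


Groups: 11111, 00000, 00000, 11101, 10111, 00000, 00000
Majority votes: 1001100

1001100


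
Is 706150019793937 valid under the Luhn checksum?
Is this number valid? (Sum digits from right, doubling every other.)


Luhn sum = 73
73 mod 10 = 3

Invalid (Luhn sum mod 10 = 3)


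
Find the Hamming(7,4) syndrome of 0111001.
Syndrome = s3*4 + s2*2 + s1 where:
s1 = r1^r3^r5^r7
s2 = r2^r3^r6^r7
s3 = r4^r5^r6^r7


s1=0, s2=1, s3=0

Syndrome = 2 (error at position 2)


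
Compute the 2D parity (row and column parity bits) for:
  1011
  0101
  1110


Row parities: 101
Column parities: 0000

Row P: 101, Col P: 0000, Corner: 0


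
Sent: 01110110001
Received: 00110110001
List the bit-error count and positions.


XOR: 01000000000

1 error(s) at position(s): 1


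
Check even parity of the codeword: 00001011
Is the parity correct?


Number of 1s: 3

No, parity error (3 ones)


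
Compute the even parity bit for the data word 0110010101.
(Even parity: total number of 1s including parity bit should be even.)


Number of 1s in data: 5
Parity bit: 1

1


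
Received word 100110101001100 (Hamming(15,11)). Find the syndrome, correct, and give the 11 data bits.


Syndrome = 15: error at position 15

Data: 01011001101 (corrected bit 15)


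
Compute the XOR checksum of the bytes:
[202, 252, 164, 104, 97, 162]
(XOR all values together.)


XOR chain: 202 ^ 252 ^ 164 ^ 104 ^ 97 ^ 162 = 57

57


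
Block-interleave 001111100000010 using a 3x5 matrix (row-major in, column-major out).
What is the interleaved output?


Matrix:
  00111
  11000
  00010
Read columns: 010010100101100

010010100101100


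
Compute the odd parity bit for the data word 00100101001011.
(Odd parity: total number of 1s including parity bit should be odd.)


Number of 1s in data: 6
Parity bit: 1

1


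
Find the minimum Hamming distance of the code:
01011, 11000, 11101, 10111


Comparing all pairs, minimum distance: 2
Can detect 1 errors, correct 0 errors

2


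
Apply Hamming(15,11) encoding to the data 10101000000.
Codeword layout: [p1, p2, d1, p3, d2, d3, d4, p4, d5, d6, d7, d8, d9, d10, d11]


Parity bits: p1=0, p2=0, p3=1, p4=1

001101011000000


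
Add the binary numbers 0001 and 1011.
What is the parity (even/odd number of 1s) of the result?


0001 = 1
1011 = 11
Sum = 12 = 1100
1s count = 2

even parity (2 ones in 1100)


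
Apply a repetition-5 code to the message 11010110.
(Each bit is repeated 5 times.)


Each bit -> 5 copies

1111111111000001111100000111111111100000


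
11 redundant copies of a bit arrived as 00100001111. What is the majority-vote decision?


Ones: 5 out of 11
Threshold: 6

0 (5/11 voted 1)


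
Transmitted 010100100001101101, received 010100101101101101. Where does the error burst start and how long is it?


XOR: 000000001100000000

Burst at position 8, length 2


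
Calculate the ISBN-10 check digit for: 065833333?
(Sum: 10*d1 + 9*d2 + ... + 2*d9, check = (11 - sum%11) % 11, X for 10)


Weighted sum: 210
210 mod 11 = 1

Check digit: X


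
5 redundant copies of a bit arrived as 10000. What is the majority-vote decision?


Ones: 1 out of 5
Threshold: 3

0 (1/5 voted 1)


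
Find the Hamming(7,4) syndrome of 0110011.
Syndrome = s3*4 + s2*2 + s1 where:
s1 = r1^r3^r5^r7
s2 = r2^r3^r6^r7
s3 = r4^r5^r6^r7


s1=0, s2=0, s3=0

Syndrome = 0 (no error)


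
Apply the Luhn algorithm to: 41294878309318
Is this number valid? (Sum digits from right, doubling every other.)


Luhn sum = 79
79 mod 10 = 9

Invalid (Luhn sum mod 10 = 9)


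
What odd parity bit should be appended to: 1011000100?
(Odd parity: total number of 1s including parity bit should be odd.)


Number of 1s in data: 4
Parity bit: 1

1


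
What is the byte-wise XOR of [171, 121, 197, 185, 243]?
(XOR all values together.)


XOR chain: 171 ^ 121 ^ 197 ^ 185 ^ 243 = 93

93


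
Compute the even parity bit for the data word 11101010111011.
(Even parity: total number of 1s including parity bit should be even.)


Number of 1s in data: 10
Parity bit: 0

0


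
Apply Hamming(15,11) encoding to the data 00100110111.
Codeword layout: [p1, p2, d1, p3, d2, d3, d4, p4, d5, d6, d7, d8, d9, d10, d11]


Parity bits: p1=1, p2=1, p3=0, p4=1

110001010110111


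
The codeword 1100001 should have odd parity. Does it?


Number of 1s: 3

Yes, parity is correct (3 ones)


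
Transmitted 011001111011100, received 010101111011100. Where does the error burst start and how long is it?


XOR: 001100000000000

Burst at position 2, length 2


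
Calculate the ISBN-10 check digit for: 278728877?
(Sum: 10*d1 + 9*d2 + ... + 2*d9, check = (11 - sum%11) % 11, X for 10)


Weighted sum: 315
315 mod 11 = 7

Check digit: 4


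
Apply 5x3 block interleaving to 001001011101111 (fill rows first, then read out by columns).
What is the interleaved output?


Matrix:
  001
  001
  011
  101
  111
Read columns: 000110010111111

000110010111111


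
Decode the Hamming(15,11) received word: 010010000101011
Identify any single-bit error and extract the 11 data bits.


Syndrome = 0: no error detected

Data: 01000101011 (no errors)


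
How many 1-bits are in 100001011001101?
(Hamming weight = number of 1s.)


Counting 1s in 100001011001101

7


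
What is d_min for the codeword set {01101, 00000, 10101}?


Comparing all pairs, minimum distance: 2
Can detect 1 errors, correct 0 errors

2


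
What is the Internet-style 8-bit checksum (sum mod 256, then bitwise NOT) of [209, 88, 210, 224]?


Sum = 731 mod 256 = 219
Complement = 36

36


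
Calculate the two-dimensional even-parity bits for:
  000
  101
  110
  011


Row parities: 0000
Column parities: 000

Row P: 0000, Col P: 000, Corner: 0


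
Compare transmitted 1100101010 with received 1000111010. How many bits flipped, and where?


XOR: 0100010000

2 error(s) at position(s): 1, 5


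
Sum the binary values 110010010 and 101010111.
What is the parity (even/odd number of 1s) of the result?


110010010 = 402
101010111 = 343
Sum = 745 = 1011101001
1s count = 6

even parity (6 ones in 1011101001)


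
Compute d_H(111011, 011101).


XOR: 100110
Count of 1s: 3

3


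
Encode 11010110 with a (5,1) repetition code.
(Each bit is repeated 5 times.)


Each bit -> 5 copies

1111111111000001111100000111111111100000


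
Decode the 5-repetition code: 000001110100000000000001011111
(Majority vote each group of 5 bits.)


Groups: 00000, 11101, 00000, 00000, 00010, 11111
Majority votes: 010001

010001


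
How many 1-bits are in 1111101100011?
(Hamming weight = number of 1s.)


Counting 1s in 1111101100011

9


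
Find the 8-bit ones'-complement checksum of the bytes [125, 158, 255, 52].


Sum = 590 mod 256 = 78
Complement = 177

177


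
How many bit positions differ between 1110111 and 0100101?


XOR: 1010010
Count of 1s: 3

3


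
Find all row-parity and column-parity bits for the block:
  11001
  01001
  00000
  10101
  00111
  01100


Row parities: 100110
Column parities: 01110

Row P: 100110, Col P: 01110, Corner: 1


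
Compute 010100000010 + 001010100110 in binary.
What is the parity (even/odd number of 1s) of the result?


010100000010 = 1282
001010100110 = 678
Sum = 1960 = 11110101000
1s count = 6

even parity (6 ones in 11110101000)


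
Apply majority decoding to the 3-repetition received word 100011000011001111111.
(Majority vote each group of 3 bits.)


Groups: 100, 011, 000, 011, 001, 111, 111
Majority votes: 0101011

0101011


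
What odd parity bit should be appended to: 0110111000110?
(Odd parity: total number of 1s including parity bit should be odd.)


Number of 1s in data: 7
Parity bit: 0

0


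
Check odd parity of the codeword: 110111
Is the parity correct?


Number of 1s: 5

Yes, parity is correct (5 ones)


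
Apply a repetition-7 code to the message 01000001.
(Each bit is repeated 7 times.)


Each bit -> 7 copies

00000001111111000000000000000000000000000000000001111111


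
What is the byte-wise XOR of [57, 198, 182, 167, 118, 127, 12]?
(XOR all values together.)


XOR chain: 57 ^ 198 ^ 182 ^ 167 ^ 118 ^ 127 ^ 12 = 235

235


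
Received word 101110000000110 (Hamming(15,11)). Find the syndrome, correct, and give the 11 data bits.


Syndrome = 0: no error detected

Data: 11000000110 (no errors)


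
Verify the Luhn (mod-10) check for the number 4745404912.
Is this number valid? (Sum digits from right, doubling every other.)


Luhn sum = 57
57 mod 10 = 7

Invalid (Luhn sum mod 10 = 7)


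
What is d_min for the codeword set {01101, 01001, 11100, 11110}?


Comparing all pairs, minimum distance: 1
Can detect 0 errors, correct 0 errors

1


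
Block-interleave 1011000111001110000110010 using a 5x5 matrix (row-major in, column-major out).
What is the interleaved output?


Matrix:
  10110
  00111
  00111
  00001
  10010
Read columns: 1000100000111001110101110

1000100000111001110101110


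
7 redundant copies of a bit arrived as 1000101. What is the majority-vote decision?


Ones: 3 out of 7
Threshold: 4

0 (3/7 voted 1)


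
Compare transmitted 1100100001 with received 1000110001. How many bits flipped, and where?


XOR: 0100010000

2 error(s) at position(s): 1, 5


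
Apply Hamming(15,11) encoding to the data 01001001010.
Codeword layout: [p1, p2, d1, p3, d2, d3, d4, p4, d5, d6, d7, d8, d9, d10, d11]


Parity bits: p1=0, p2=1, p3=1, p4=1

010110011001010


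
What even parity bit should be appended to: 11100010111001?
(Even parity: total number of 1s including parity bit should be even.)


Number of 1s in data: 8
Parity bit: 0

0


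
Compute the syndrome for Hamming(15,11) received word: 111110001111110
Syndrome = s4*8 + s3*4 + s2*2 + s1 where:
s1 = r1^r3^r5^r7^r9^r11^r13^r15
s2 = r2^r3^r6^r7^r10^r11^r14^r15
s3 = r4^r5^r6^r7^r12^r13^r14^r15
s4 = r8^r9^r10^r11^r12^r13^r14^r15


s1=0, s2=1, s3=1, s4=0

Syndrome = 6 (error at position 6)


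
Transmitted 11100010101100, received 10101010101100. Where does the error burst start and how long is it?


XOR: 01001000000000

Burst at position 1, length 4


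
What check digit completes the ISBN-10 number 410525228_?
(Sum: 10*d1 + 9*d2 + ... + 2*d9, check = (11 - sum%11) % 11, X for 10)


Weighted sum: 151
151 mod 11 = 8

Check digit: 3


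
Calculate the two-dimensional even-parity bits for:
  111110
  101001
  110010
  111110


Row parities: 1111
Column parities: 011011

Row P: 1111, Col P: 011011, Corner: 0


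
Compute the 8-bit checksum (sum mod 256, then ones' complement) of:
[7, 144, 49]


Sum = 200 mod 256 = 200
Complement = 55

55


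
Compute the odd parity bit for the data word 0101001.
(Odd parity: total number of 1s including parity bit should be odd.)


Number of 1s in data: 3
Parity bit: 0

0


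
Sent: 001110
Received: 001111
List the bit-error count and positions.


XOR: 000001

1 error(s) at position(s): 5


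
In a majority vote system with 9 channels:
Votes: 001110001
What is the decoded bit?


Ones: 4 out of 9
Threshold: 5

0 (4/9 voted 1)


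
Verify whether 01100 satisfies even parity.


Number of 1s: 2

Yes, parity is correct (2 ones)


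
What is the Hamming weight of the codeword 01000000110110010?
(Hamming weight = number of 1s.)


Counting 1s in 01000000110110010

6


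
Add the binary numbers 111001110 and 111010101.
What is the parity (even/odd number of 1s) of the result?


111001110 = 462
111010101 = 469
Sum = 931 = 1110100011
1s count = 6

even parity (6 ones in 1110100011)


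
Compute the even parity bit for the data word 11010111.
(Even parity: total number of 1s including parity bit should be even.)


Number of 1s in data: 6
Parity bit: 0

0


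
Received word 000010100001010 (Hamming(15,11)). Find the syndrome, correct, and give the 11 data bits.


Syndrome = 0: no error detected

Data: 01010001010 (no errors)


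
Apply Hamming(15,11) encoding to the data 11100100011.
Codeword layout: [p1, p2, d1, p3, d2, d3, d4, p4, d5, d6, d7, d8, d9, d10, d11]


Parity bits: p1=1, p2=1, p3=0, p4=1

111011010100011


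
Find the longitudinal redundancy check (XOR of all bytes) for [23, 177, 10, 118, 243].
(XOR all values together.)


XOR chain: 23 ^ 177 ^ 10 ^ 118 ^ 243 = 41

41


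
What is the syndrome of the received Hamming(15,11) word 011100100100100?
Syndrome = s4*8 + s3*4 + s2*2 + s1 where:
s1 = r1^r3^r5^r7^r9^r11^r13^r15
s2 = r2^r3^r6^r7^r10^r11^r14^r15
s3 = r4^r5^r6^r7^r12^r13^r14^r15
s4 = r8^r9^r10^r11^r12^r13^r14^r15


s1=1, s2=0, s3=1, s4=0

Syndrome = 5 (error at position 5)


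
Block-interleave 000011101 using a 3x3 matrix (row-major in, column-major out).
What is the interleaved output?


Matrix:
  000
  011
  101
Read columns: 001010011

001010011


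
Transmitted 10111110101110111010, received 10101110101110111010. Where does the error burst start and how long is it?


XOR: 00010000000000000000

Burst at position 3, length 1


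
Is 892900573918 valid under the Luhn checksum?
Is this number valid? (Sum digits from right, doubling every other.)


Luhn sum = 62
62 mod 10 = 2

Invalid (Luhn sum mod 10 = 2)


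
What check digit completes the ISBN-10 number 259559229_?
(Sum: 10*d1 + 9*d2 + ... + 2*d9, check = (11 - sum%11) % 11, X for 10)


Weighted sum: 279
279 mod 11 = 4

Check digit: 7


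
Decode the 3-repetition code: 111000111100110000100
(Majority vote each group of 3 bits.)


Groups: 111, 000, 111, 100, 110, 000, 100
Majority votes: 1010100

1010100


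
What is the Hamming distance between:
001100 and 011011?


XOR: 010111
Count of 1s: 4

4


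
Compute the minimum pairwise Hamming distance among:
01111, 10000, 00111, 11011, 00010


Comparing all pairs, minimum distance: 1
Can detect 0 errors, correct 0 errors

1


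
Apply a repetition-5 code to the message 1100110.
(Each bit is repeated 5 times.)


Each bit -> 5 copies

11111111110000000000111111111100000


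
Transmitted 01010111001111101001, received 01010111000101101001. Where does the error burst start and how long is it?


XOR: 00000000001010000000

Burst at position 10, length 3


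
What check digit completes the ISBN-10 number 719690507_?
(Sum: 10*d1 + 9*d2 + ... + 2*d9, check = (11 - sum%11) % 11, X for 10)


Weighted sum: 281
281 mod 11 = 6

Check digit: 5


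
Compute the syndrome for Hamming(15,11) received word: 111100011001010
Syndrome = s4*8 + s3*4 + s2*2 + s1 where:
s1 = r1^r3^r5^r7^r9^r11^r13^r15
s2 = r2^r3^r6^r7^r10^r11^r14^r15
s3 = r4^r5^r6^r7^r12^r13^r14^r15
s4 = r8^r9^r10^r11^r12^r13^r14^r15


s1=1, s2=1, s3=1, s4=0

Syndrome = 7 (error at position 7)


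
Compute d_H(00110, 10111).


XOR: 10001
Count of 1s: 2

2


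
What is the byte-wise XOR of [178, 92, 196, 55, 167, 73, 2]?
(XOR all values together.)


XOR chain: 178 ^ 92 ^ 196 ^ 55 ^ 167 ^ 73 ^ 2 = 241

241


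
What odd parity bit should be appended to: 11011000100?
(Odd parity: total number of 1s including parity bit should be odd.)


Number of 1s in data: 5
Parity bit: 0

0


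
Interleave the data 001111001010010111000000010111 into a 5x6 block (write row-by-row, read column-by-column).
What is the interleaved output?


Matrix:
  001111
  001010
  010111
  000000
  010111
Read columns: 000000010111000101011110110101

000000010111000101011110110101


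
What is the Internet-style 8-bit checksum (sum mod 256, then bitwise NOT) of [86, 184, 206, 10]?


Sum = 486 mod 256 = 230
Complement = 25

25


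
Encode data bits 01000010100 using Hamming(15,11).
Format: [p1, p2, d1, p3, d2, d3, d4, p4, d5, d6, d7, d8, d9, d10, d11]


Parity bits: p1=1, p2=1, p3=0, p4=0

110010000010100


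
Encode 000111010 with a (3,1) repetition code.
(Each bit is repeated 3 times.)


Each bit -> 3 copies

000000000111111111000111000


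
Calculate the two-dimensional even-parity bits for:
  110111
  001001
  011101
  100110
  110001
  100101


Row parities: 100111
Column parities: 010001

Row P: 100111, Col P: 010001, Corner: 0


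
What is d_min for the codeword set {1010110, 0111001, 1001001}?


Comparing all pairs, minimum distance: 3
Can detect 2 errors, correct 1 errors

3


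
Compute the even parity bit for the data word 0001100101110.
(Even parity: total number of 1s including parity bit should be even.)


Number of 1s in data: 6
Parity bit: 0

0


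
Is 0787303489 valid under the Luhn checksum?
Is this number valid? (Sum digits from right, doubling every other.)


Luhn sum = 53
53 mod 10 = 3

Invalid (Luhn sum mod 10 = 3)


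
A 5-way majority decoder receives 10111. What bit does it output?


Ones: 4 out of 5
Threshold: 3

1 (4/5 voted 1)


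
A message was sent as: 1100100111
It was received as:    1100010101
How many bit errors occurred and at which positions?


XOR: 0000110010

3 error(s) at position(s): 4, 5, 8


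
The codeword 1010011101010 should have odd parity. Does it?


Number of 1s: 7

Yes, parity is correct (7 ones)


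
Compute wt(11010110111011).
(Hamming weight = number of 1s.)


Counting 1s in 11010110111011

10


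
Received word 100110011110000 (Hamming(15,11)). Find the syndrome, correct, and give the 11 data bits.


Syndrome = 0: no error detected

Data: 01001110000 (no errors)


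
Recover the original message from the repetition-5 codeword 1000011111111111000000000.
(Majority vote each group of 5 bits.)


Groups: 10000, 11111, 11111, 10000, 00000
Majority votes: 01100

01100


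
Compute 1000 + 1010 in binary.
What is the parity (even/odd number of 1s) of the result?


1000 = 8
1010 = 10
Sum = 18 = 10010
1s count = 2

even parity (2 ones in 10010)


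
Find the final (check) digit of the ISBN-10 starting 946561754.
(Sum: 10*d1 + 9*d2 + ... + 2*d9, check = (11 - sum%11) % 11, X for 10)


Weighted sum: 301
301 mod 11 = 4

Check digit: 7


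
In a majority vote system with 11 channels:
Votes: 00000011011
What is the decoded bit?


Ones: 4 out of 11
Threshold: 6

0 (4/11 voted 1)


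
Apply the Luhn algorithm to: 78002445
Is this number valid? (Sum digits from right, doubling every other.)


Luhn sum = 34
34 mod 10 = 4

Invalid (Luhn sum mod 10 = 4)


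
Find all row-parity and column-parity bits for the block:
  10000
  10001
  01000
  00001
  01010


Row parities: 10110
Column parities: 00010

Row P: 10110, Col P: 00010, Corner: 1


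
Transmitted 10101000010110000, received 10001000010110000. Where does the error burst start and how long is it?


XOR: 00100000000000000

Burst at position 2, length 1


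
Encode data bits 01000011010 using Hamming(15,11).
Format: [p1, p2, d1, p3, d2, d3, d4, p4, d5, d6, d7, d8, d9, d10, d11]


Parity bits: p1=0, p2=0, p3=1, p4=1

000110010011010


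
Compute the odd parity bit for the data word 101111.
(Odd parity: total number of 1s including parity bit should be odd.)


Number of 1s in data: 5
Parity bit: 0

0


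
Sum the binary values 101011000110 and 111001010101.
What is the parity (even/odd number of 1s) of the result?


101011000110 = 2758
111001010101 = 3669
Sum = 6427 = 1100100011011
1s count = 7

odd parity (7 ones in 1100100011011)


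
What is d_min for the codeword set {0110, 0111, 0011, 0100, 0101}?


Comparing all pairs, minimum distance: 1
Can detect 0 errors, correct 0 errors

1


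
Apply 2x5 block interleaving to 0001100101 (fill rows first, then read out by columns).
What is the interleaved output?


Matrix:
  00011
  00101
Read columns: 0000011011

0000011011


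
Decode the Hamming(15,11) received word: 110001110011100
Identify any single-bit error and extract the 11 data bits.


Syndrome = 0: no error detected

Data: 00110011100 (no errors)


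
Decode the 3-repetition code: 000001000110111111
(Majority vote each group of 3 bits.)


Groups: 000, 001, 000, 110, 111, 111
Majority votes: 000111

000111


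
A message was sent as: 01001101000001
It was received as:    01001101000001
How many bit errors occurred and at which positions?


XOR: 00000000000000

0 errors (received matches sent)


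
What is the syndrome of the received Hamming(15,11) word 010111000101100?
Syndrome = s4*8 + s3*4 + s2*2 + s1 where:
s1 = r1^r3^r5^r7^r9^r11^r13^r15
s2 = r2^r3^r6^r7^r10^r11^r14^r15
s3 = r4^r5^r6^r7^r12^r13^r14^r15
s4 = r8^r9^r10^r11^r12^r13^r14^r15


s1=0, s2=1, s3=1, s4=1

Syndrome = 14 (error at position 14)


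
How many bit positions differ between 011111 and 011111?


XOR: 000000
Count of 1s: 0

0


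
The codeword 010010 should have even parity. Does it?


Number of 1s: 2

Yes, parity is correct (2 ones)


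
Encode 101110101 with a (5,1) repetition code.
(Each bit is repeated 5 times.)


Each bit -> 5 copies

111110000011111111111111100000111110000011111


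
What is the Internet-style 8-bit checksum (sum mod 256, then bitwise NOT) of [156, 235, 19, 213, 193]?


Sum = 816 mod 256 = 48
Complement = 207

207


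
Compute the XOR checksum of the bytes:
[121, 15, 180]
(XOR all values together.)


XOR chain: 121 ^ 15 ^ 180 = 194

194


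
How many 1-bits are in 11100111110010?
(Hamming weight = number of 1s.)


Counting 1s in 11100111110010

9


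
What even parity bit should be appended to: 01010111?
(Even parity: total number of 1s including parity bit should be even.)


Number of 1s in data: 5
Parity bit: 1

1


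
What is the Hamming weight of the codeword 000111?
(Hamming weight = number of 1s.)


Counting 1s in 000111

3


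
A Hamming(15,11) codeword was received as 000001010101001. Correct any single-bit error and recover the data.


Syndrome = 7: error at position 7

Data: 00110101001 (corrected bit 7)


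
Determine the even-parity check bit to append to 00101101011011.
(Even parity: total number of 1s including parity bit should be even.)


Number of 1s in data: 8
Parity bit: 0

0


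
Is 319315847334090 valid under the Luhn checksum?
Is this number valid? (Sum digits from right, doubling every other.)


Luhn sum = 71
71 mod 10 = 1

Invalid (Luhn sum mod 10 = 1)


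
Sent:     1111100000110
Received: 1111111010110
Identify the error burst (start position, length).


XOR: 0000011010000

Burst at position 5, length 4


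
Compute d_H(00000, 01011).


XOR: 01011
Count of 1s: 3

3


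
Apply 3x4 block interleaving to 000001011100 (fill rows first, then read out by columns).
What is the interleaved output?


Matrix:
  0000
  0101
  1100
Read columns: 001011000010

001011000010


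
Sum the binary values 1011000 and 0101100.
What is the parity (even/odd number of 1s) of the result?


1011000 = 88
0101100 = 44
Sum = 132 = 10000100
1s count = 2

even parity (2 ones in 10000100)


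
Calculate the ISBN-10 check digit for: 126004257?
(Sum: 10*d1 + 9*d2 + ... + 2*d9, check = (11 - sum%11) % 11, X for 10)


Weighted sum: 133
133 mod 11 = 1

Check digit: X


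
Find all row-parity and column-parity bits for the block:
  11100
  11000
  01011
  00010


Row parities: 1011
Column parities: 01101

Row P: 1011, Col P: 01101, Corner: 1


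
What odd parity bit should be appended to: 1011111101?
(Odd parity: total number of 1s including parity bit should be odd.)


Number of 1s in data: 8
Parity bit: 1

1


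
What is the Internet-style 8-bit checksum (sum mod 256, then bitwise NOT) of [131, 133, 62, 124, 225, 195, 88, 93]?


Sum = 1051 mod 256 = 27
Complement = 228

228


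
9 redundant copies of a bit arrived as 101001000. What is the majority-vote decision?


Ones: 3 out of 9
Threshold: 5

0 (3/9 voted 1)


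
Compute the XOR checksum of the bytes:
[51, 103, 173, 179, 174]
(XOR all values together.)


XOR chain: 51 ^ 103 ^ 173 ^ 179 ^ 174 = 228

228


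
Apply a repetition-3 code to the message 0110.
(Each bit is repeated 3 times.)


Each bit -> 3 copies

000111111000


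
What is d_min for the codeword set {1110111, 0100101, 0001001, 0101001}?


Comparing all pairs, minimum distance: 1
Can detect 0 errors, correct 0 errors

1


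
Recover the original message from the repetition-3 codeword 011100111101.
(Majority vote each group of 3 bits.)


Groups: 011, 100, 111, 101
Majority votes: 1011

1011


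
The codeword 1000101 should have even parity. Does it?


Number of 1s: 3

No, parity error (3 ones)


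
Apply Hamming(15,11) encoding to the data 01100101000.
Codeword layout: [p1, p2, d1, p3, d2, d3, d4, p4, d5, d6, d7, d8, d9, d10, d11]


Parity bits: p1=1, p2=0, p3=1, p4=0

100111000101000


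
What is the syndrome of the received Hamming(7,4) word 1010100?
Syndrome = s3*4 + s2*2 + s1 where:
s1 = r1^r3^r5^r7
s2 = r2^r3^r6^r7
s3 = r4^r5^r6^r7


s1=1, s2=1, s3=1

Syndrome = 7 (error at position 7)


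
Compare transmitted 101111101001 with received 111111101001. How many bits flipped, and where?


XOR: 010000000000

1 error(s) at position(s): 1


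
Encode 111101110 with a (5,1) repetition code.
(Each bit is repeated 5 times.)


Each bit -> 5 copies

111111111111111111110000011111111111111100000


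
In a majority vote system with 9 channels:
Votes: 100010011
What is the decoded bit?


Ones: 4 out of 9
Threshold: 5

0 (4/9 voted 1)


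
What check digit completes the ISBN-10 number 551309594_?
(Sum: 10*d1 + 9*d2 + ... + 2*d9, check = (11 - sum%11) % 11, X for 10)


Weighted sum: 224
224 mod 11 = 4

Check digit: 7


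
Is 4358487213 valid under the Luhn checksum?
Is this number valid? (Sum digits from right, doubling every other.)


Luhn sum = 48
48 mod 10 = 8

Invalid (Luhn sum mod 10 = 8)


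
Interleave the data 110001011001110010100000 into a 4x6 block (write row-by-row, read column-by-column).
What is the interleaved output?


Matrix:
  110001
  011001
  110010
  100000
Read columns: 101111100100000000101100

101111100100000000101100


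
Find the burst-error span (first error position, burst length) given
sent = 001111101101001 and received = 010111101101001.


XOR: 011000000000000

Burst at position 1, length 2


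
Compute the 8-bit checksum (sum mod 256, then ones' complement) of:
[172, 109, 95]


Sum = 376 mod 256 = 120
Complement = 135

135


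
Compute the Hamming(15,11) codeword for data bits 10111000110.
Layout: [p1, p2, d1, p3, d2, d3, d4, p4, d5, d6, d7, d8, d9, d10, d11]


Parity bits: p1=0, p2=0, p3=0, p4=1

001001111000110


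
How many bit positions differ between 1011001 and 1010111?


XOR: 0001110
Count of 1s: 3

3


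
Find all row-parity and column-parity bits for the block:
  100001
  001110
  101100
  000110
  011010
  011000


Row parities: 011010
Column parities: 000111

Row P: 011010, Col P: 000111, Corner: 1


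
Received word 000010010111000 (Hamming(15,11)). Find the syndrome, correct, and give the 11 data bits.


Syndrome = 0: no error detected

Data: 01000111000 (no errors)


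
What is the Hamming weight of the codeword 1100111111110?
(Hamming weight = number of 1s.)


Counting 1s in 1100111111110

10


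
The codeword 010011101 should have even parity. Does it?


Number of 1s: 5

No, parity error (5 ones)


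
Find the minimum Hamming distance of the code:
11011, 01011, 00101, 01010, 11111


Comparing all pairs, minimum distance: 1
Can detect 0 errors, correct 0 errors

1


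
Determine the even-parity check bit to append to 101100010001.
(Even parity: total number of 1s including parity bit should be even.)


Number of 1s in data: 5
Parity bit: 1

1


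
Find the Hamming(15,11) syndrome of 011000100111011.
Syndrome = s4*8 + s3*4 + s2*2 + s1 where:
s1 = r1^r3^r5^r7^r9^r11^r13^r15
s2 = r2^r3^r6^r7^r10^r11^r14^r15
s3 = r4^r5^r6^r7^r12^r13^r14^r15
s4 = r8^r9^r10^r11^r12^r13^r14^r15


s1=0, s2=1, s3=0, s4=1

Syndrome = 10 (error at position 10)


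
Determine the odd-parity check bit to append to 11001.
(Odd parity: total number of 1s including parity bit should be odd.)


Number of 1s in data: 3
Parity bit: 0

0


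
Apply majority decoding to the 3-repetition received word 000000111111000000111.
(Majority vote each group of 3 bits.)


Groups: 000, 000, 111, 111, 000, 000, 111
Majority votes: 0011001

0011001


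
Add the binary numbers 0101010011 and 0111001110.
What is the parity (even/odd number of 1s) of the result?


0101010011 = 339
0111001110 = 462
Sum = 801 = 1100100001
1s count = 4

even parity (4 ones in 1100100001)


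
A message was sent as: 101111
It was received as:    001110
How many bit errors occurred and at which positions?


XOR: 100001

2 error(s) at position(s): 0, 5


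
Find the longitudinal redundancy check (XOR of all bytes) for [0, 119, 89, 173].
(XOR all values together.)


XOR chain: 0 ^ 119 ^ 89 ^ 173 = 131

131


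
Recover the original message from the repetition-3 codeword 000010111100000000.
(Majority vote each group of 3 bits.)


Groups: 000, 010, 111, 100, 000, 000
Majority votes: 001000

001000


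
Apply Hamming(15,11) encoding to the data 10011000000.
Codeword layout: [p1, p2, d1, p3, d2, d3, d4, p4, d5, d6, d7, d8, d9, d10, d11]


Parity bits: p1=1, p2=0, p3=1, p4=1

101100111000000


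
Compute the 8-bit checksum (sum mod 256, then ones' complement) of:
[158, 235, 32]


Sum = 425 mod 256 = 169
Complement = 86

86


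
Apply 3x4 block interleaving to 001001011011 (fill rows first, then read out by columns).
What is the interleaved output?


Matrix:
  0010
  0101
  1011
Read columns: 001010101011

001010101011


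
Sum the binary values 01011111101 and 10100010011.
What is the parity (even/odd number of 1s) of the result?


01011111101 = 765
10100010011 = 1299
Sum = 2064 = 100000010000
1s count = 2

even parity (2 ones in 100000010000)


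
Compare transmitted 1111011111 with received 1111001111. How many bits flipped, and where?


XOR: 0000010000

1 error(s) at position(s): 5


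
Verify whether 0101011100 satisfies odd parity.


Number of 1s: 5

Yes, parity is correct (5 ones)


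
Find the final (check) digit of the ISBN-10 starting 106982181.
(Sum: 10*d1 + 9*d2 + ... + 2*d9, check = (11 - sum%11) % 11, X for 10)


Weighted sum: 209
209 mod 11 = 0

Check digit: 0


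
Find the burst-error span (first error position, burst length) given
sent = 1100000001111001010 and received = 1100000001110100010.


XOR: 0000000000001101000

Burst at position 12, length 4


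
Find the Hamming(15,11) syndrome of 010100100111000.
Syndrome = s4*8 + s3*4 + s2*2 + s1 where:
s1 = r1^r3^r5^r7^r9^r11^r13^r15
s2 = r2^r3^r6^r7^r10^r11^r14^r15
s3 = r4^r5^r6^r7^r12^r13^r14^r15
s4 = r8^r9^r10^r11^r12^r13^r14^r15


s1=0, s2=0, s3=1, s4=1

Syndrome = 12 (error at position 12)


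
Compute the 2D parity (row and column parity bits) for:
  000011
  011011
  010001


Row parities: 000
Column parities: 001001

Row P: 000, Col P: 001001, Corner: 0


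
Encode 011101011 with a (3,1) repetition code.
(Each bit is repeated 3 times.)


Each bit -> 3 copies

000111111111000111000111111


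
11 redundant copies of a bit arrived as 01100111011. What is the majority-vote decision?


Ones: 7 out of 11
Threshold: 6

1 (7/11 voted 1)


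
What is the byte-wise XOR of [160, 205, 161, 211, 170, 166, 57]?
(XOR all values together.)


XOR chain: 160 ^ 205 ^ 161 ^ 211 ^ 170 ^ 166 ^ 57 = 42

42


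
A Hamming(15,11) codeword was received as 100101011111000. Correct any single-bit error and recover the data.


Syndrome = 15: error at position 15

Data: 00101111001 (corrected bit 15)


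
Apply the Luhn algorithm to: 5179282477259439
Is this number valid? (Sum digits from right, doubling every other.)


Luhn sum = 85
85 mod 10 = 5

Invalid (Luhn sum mod 10 = 5)


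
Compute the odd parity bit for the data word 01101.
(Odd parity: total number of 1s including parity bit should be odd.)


Number of 1s in data: 3
Parity bit: 0

0


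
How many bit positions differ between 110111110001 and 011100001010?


XOR: 101011111011
Count of 1s: 9

9


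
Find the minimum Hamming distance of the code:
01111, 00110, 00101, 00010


Comparing all pairs, minimum distance: 1
Can detect 0 errors, correct 0 errors

1


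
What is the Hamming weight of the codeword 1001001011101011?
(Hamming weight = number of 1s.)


Counting 1s in 1001001011101011

9


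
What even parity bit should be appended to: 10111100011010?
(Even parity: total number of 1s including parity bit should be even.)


Number of 1s in data: 8
Parity bit: 0

0


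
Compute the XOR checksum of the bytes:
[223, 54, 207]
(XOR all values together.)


XOR chain: 223 ^ 54 ^ 207 = 38

38


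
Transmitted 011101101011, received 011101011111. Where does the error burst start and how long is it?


XOR: 000000110100

Burst at position 6, length 4


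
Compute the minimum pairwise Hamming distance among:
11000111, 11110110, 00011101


Comparing all pairs, minimum distance: 3
Can detect 2 errors, correct 1 errors

3


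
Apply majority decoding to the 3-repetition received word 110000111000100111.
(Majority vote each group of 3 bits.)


Groups: 110, 000, 111, 000, 100, 111
Majority votes: 101001

101001


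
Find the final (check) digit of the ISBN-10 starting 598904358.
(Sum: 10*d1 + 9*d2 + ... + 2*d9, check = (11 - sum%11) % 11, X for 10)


Weighted sum: 321
321 mod 11 = 2

Check digit: 9


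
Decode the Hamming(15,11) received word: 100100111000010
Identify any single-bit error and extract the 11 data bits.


Syndrome = 13: error at position 13

Data: 00011000110 (corrected bit 13)


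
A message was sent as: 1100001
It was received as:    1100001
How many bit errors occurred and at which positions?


XOR: 0000000

0 errors (received matches sent)


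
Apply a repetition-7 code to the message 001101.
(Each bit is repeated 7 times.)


Each bit -> 7 copies

000000000000001111111111111100000001111111


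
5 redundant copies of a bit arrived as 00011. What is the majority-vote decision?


Ones: 2 out of 5
Threshold: 3

0 (2/5 voted 1)


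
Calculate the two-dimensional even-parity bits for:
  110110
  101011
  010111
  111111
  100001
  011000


Row parities: 000000
Column parities: 001100

Row P: 000000, Col P: 001100, Corner: 0


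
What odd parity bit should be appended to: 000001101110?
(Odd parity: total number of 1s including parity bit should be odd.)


Number of 1s in data: 5
Parity bit: 0

0


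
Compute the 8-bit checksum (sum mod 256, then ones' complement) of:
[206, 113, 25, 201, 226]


Sum = 771 mod 256 = 3
Complement = 252

252


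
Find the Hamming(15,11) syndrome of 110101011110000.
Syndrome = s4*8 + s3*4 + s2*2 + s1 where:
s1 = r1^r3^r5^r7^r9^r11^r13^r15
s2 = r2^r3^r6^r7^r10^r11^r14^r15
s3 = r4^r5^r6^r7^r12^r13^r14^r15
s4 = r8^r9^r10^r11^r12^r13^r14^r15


s1=1, s2=0, s3=0, s4=0

Syndrome = 1 (error at position 1)


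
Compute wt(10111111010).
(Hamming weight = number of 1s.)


Counting 1s in 10111111010

8


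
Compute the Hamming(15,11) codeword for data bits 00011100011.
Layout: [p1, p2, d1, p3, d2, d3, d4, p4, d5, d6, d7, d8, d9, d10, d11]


Parity bits: p1=1, p2=0, p3=1, p4=0

100100101100011


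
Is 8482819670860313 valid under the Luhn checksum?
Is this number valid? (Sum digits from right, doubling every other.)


Luhn sum = 69
69 mod 10 = 9

Invalid (Luhn sum mod 10 = 9)


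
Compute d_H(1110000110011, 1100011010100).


XOR: 0010011100111
Count of 1s: 7

7


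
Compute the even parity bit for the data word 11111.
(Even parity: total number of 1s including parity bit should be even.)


Number of 1s in data: 5
Parity bit: 1

1


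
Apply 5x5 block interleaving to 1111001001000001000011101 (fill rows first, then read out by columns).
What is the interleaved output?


Matrix:
  11110
  01001
  00000
  10000
  11101
Read columns: 1001111001100011000001001

1001111001100011000001001


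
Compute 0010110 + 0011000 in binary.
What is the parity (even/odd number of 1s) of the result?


0010110 = 22
0011000 = 24
Sum = 46 = 101110
1s count = 4

even parity (4 ones in 101110)


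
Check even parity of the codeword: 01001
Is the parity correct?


Number of 1s: 2

Yes, parity is correct (2 ones)


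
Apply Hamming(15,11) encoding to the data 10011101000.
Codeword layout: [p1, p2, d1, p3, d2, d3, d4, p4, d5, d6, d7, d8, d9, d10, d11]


Parity bits: p1=1, p2=1, p3=0, p4=1

111000111101000


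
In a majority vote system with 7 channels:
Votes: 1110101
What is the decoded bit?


Ones: 5 out of 7
Threshold: 4

1 (5/7 voted 1)


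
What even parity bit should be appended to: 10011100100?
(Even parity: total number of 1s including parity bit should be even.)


Number of 1s in data: 5
Parity bit: 1

1


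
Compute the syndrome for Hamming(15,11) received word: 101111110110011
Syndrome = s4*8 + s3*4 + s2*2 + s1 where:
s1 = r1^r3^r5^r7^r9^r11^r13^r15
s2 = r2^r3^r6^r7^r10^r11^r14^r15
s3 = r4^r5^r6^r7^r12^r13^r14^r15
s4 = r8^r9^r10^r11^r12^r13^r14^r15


s1=0, s2=1, s3=0, s4=1

Syndrome = 10 (error at position 10)
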